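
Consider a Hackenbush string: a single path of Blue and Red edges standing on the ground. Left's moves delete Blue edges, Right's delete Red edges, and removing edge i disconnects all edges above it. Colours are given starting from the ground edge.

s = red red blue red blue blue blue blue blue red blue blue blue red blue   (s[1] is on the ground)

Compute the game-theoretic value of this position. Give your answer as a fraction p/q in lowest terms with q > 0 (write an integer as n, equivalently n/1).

Build value(s[:k]) for k = 1..15, string s = red red blue red blue blue blue blue blue red blue blue blue red blue.
step 1: add red to get r; options L={ ∅ } R={ 0 } => -1
step 2: add red to get rr; options L={ ∅ } R={ -1; 0 } => -2
step 3: add blue to get rrb; options L={ -2 } R={ -1; 0 } => -3/2
step 4: add red to get rrbr; options L={ -2 } R={ -3/2; -1; 0 } => -7/4
step 5: add blue to get rrbrb; options L={ -2; -7/4 } R={ -3/2; -1; 0 } => -13/8
step 6: add blue to get rrbrbb; options L={ -2; -7/4; -13/8 } R={ -3/2; -1; 0 } => -25/16
step 7: add blue to get rrbrbbb; options L={ -2; -7/4; -13/8; -25/16 } R={ -3/2; -1; 0 } => -49/32
step 8: add blue to get rrbrbbbb; options L={ -2; -7/4; -13/8; -25/16; -49/32 } R={ -3/2; -1; 0 } => -97/64
step 9: add blue to get rrbrbbbbb; options L={ -2; -7/4; -13/8; -25/16; -49/32; -97/64 } R={ -3/2; -1; 0 } => -193/128
step 10: add red to get rrbrbbbbbr; options L={ -2; -7/4; -13/8; -25/16; -49/32; -97/64 } R={ -193/128; -3/2; -1; 0 } => -387/256
step 11: add blue to get rrbrbbbbbrb; options L={ -2; -7/4; -13/8; -25/16; -49/32; -97/64; -387/256 } R={ -193/128; -3/2; -1; 0 } => -773/512
step 12: add blue to get rrbrbbbbbrbb; options L={ -2; -7/4; -13/8; -25/16; -49/32; -97/64; -387/256; -773/512 } R={ -193/128; -3/2; -1; 0 } => -1545/1024
step 13: add blue to get rrbrbbbbbrbbb; options L={ -2; -7/4; -13/8; -25/16; -49/32; -97/64; -387/256; -773/512; -1545/1024 } R={ -193/128; -3/2; -1; 0 } => -3089/2048
step 14: add red to get rrbrbbbbbrbbbr; options L={ -2; -7/4; -13/8; -25/16; -49/32; -97/64; -387/256; -773/512; -1545/1024 } R={ -3089/2048; -193/128; -3/2; -1; 0 } => -6179/4096
step 15: add blue to get rrbrbbbbbrbbbrb; options L={ -2; -7/4; -13/8; -25/16; -49/32; -97/64; -387/256; -773/512; -1545/1024; -6179/4096 } R={ -3089/2048; -193/128; -3/2; -1; 0 } => -12357/8192

-12357/8192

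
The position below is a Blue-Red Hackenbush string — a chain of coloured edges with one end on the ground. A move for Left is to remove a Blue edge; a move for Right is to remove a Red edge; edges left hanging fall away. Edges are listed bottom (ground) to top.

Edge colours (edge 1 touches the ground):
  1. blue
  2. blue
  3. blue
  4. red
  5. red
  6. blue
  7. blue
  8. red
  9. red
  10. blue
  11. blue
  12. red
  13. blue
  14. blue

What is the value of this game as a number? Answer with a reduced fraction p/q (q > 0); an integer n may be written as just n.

Recurse on prefixes of the 14-edge string blue blue blue red red blue blue red red blue blue red blue blue:
g_1 [b]  L=[0]  R=[none]  — 1
g_2 [bb]  L=[0,1]  R=[none]  — 2
g_3 [bbb]  L=[0,1,2]  R=[none]  — 3
g_4 [bbbr]  L=[0,1,2]  R=[3]  — 5/2
g_5 [bbbrr]  L=[0,1,2]  R=[5/2,3]  — 9/4
g_6 [bbbrrb]  L=[0,1,2,9/4]  R=[5/2,3]  — 19/8
g_7 [bbbrrbb]  L=[0,1,2,9/4,19/8]  R=[5/2,3]  — 39/16
g_8 [bbbrrbbr]  L=[0,1,2,9/4,19/8]  R=[39/16,5/2,3]  — 77/32
g_9 [bbbrrbbrr]  L=[0,1,2,9/4,19/8]  R=[77/32,39/16,5/2,3]  — 153/64
g_10 [bbbrrbbrrb]  L=[0,1,2,9/4,19/8,153/64]  R=[77/32,39/16,5/2,3]  — 307/128
g_11 [bbbrrbbrrbb]  L=[0,1,2,9/4,19/8,153/64,307/128]  R=[77/32,39/16,5/2,3]  — 615/256
g_12 [bbbrrbbrrbbr]  L=[0,1,2,9/4,19/8,153/64,307/128]  R=[615/256,77/32,39/16,5/2,3]  — 1229/512
g_13 [bbbrrbbrrbbrb]  L=[0,1,2,9/4,19/8,153/64,307/128,1229/512]  R=[615/256,77/32,39/16,5/2,3]  — 2459/1024
g_14 [bbbrrbbrrbbrbb]  L=[0,1,2,9/4,19/8,153/64,307/128,1229/512,2459/1024]  R=[615/256,77/32,39/16,5/2,3]  — 4919/2048

4919/2048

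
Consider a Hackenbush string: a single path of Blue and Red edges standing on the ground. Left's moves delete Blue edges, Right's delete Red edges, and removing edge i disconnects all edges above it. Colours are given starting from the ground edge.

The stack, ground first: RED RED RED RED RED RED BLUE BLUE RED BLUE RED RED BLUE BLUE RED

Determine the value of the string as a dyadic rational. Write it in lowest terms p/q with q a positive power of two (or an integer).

Prefix values for RED RED RED RED RED RED BLUE BLUE RED BLUE RED RED BLUE BLUE RED via {L|R} + simplicity:
G(R) = {  | 0 } — -1
G(RR) = {  | -1, 0 } — -2
G(RRR) = {  | -2, -1, 0 } — -3
G(RRRR) = {  | -3, -2, -1, 0 } — -4
G(RRRRR) = {  | -4, -3, -2, -1, 0 } — -5
G(RRRRRR) = {  | -5, -4, -3, -2, -1, 0 } — -6
G(RRRRRRB) = { -6 | -5, -4, -3, -2, -1, 0 } — -11/2
G(RRRRRRBB) = { -6, -11/2 | -5, -4, -3, -2, -1, 0 } — -21/4
G(RRRRRRBBR) = { -6, -11/2 | -21/4, -5, -4, -3, -2, -1, 0 } — -43/8
G(RRRRRRBBRB) = { -6, -11/2, -43/8 | -21/4, -5, -4, -3, -2, -1, 0 } — -85/16
G(RRRRRRBBRBR) = { -6, -11/2, -43/8 | -85/16, -21/4, -5, -4, -3, -2, -1, 0 } — -171/32
G(RRRRRRBBRBRR) = { -6, -11/2, -43/8 | -171/32, -85/16, -21/4, -5, -4, -3, -2, -1, 0 } — -343/64
G(RRRRRRBBRBRRB) = { -6, -11/2, -43/8, -343/64 | -171/32, -85/16, -21/4, -5, -4, -3, -2, -1, 0 } — -685/128
G(RRRRRRBBRBRRBB) = { -6, -11/2, -43/8, -343/64, -685/128 | -171/32, -85/16, -21/4, -5, -4, -3, -2, -1, 0 } — -1369/256
G(RRRRRRBBRBRRBBR) = { -6, -11/2, -43/8, -343/64, -685/128 | -1369/256, -171/32, -85/16, -21/4, -5, -4, -3, -2, -1, 0 } — -2739/512

-2739/512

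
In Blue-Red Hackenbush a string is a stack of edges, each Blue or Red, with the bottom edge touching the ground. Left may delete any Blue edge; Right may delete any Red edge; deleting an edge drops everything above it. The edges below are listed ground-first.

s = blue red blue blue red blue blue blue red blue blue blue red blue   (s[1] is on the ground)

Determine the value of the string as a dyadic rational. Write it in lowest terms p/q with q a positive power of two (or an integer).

1 of 14 · b · max L 0 · min R +∞ so 1
2 of 14 · br · max L 0 · min R 1 so 1/2
3 of 14 · brb · max L 1/2 · min R 1 so 3/4
4 of 14 · brbb · max L 3/4 · min R 1 so 7/8
5 of 14 · brbbr · max L 3/4 · min R 7/8 so 13/16
6 of 14 · brbbrb · max L 13/16 · min R 7/8 so 27/32
7 of 14 · brbbrbb · max L 27/32 · min R 7/8 so 55/64
8 of 14 · brbbrbbb · max L 55/64 · min R 7/8 so 111/128
9 of 14 · brbbrbbbr · max L 55/64 · min R 111/128 so 221/256
10 of 14 · brbbrbbbrb · max L 221/256 · min R 111/128 so 443/512
11 of 14 · brbbrbbbrbb · max L 443/512 · min R 111/128 so 887/1024
12 of 14 · brbbrbbbrbbb · max L 887/1024 · min R 111/128 so 1775/2048
13 of 14 · brbbrbbbrbbbr · max L 887/1024 · min R 1775/2048 so 3549/4096
14 of 14 · brbbrbbbrbbbrb · max L 3549/4096 · min R 1775/2048 so 7099/8192

7099/8192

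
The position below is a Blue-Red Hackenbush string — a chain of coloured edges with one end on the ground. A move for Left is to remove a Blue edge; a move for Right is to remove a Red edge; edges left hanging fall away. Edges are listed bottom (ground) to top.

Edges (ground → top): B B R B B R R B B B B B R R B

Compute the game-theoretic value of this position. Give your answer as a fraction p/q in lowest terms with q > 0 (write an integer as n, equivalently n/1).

Build val(s[:k]) for k = 1..15, string s = B B R B B R R B B B B B R R B.
edge 1 of 15 (B): { 0 | none } ⇒ 1
edge 2 of 15 (B): { 0, 1 | none } ⇒ 2
edge 3 of 15 (R): { 0, 1 | 2 } ⇒ 3/2
edge 4 of 15 (B): { 0, 1, 3/2 | 2 } ⇒ 7/4
edge 5 of 15 (B): { 0, 1, 3/2, 7/4 | 2 } ⇒ 15/8
edge 6 of 15 (R): { 0, 1, 3/2, 7/4 | 15/8, 2 } ⇒ 29/16
edge 7 of 15 (R): { 0, 1, 3/2, 7/4 | 29/16, 15/8, 2 } ⇒ 57/32
edge 8 of 15 (B): { 0, 1, 3/2, 7/4, 57/32 | 29/16, 15/8, 2 } ⇒ 115/64
edge 9 of 15 (B): { 0, 1, 3/2, 7/4, 57/32, 115/64 | 29/16, 15/8, 2 } ⇒ 231/128
edge 10 of 15 (B): { 0, 1, 3/2, 7/4, 57/32, 115/64, 231/128 | 29/16, 15/8, 2 } ⇒ 463/256
edge 11 of 15 (B): { 0, 1, 3/2, 7/4, 57/32, 115/64, 231/128, 463/256 | 29/16, 15/8, 2 } ⇒ 927/512
edge 12 of 15 (B): { 0, 1, 3/2, 7/4, 57/32, 115/64, 231/128, 463/256, 927/512 | 29/16, 15/8, 2 } ⇒ 1855/1024
edge 13 of 15 (R): { 0, 1, 3/2, 7/4, 57/32, 115/64, 231/128, 463/256, 927/512 | 1855/1024, 29/16, 15/8, 2 } ⇒ 3709/2048
edge 14 of 15 (R): { 0, 1, 3/2, 7/4, 57/32, 115/64, 231/128, 463/256, 927/512 | 3709/2048, 1855/1024, 29/16, 15/8, 2 } ⇒ 7417/4096
edge 15 of 15 (B): { 0, 1, 3/2, 7/4, 57/32, 115/64, 231/128, 463/256, 927/512, 7417/4096 | 3709/2048, 1855/1024, 29/16, 15/8, 2 } ⇒ 14835/8192

14835/8192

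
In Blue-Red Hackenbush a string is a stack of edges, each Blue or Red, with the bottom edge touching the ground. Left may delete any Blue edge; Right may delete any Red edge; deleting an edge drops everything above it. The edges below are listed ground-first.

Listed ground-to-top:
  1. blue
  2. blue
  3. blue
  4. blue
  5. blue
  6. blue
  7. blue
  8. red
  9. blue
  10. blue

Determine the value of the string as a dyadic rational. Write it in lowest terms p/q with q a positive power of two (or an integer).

Recurse on prefixes of the 10-edge string blue blue blue blue blue blue blue red blue blue:
1 of 10 · b · max L 0 · min R +∞ = 1
2 of 10 · bb · max L 1 · min R +∞ = 2
3 of 10 · bbb · max L 2 · min R +∞ = 3
4 of 10 · bbbb · max L 3 · min R +∞ = 4
5 of 10 · bbbbb · max L 4 · min R +∞ = 5
6 of 10 · bbbbbb · max L 5 · min R +∞ = 6
7 of 10 · bbbbbbb · max L 6 · min R +∞ = 7
8 of 10 · bbbbbbbr · max L 6 · min R 7 = 13/2
9 of 10 · bbbbbbbrb · max L 13/2 · min R 7 = 27/4
10 of 10 · bbbbbbbrbb · max L 27/4 · min R 7 = 55/8

55/8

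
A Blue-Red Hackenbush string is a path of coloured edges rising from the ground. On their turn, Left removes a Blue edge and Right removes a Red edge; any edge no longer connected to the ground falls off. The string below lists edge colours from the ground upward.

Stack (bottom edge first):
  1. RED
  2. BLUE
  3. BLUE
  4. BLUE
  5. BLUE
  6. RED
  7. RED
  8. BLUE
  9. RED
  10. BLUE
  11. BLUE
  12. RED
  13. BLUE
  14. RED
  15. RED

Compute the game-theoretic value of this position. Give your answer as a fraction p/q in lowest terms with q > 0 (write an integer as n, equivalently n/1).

Build v(s[:k]) for k = 1..15, string s = RED BLUE BLUE BLUE BLUE RED RED BLUE RED BLUE BLUE RED BLUE RED RED.
step 1: add RED to get R; options L={ none } R={ 0 } gives -1
step 2: add BLUE to get RB; options L={ -1 } R={ 0 } gives -1/2
step 3: add BLUE to get RBB; options L={ -1 -1/2 } R={ 0 } gives -1/4
step 4: add BLUE to get RBBB; options L={ -1 -1/2 -1/4 } R={ 0 } gives -1/8
step 5: add BLUE to get RBBBB; options L={ -1 -1/2 -1/4 -1/8 } R={ 0 } gives -1/16
step 6: add RED to get RBBBBR; options L={ -1 -1/2 -1/4 -1/8 } R={ -1/16 0 } gives -3/32
step 7: add RED to get RBBBBRR; options L={ -1 -1/2 -1/4 -1/8 } R={ -3/32 -1/16 0 } gives -7/64
step 8: add BLUE to get RBBBBRRB; options L={ -1 -1/2 -1/4 -1/8 -7/64 } R={ -3/32 -1/16 0 } gives -13/128
step 9: add RED to get RBBBBRRBR; options L={ -1 -1/2 -1/4 -1/8 -7/64 } R={ -13/128 -3/32 -1/16 0 } gives -27/256
step 10: add BLUE to get RBBBBRRBRB; options L={ -1 -1/2 -1/4 -1/8 -7/64 -27/256 } R={ -13/128 -3/32 -1/16 0 } gives -53/512
step 11: add BLUE to get RBBBBRRBRBB; options L={ -1 -1/2 -1/4 -1/8 -7/64 -27/256 -53/512 } R={ -13/128 -3/32 -1/16 0 } gives -105/1024
step 12: add RED to get RBBBBRRBRBBR; options L={ -1 -1/2 -1/4 -1/8 -7/64 -27/256 -53/512 } R={ -105/1024 -13/128 -3/32 -1/16 0 } gives -211/2048
step 13: add BLUE to get RBBBBRRBRBBRB; options L={ -1 -1/2 -1/4 -1/8 -7/64 -27/256 -53/512 -211/2048 } R={ -105/1024 -13/128 -3/32 -1/16 0 } gives -421/4096
step 14: add RED to get RBBBBRRBRBBRBR; options L={ -1 -1/2 -1/4 -1/8 -7/64 -27/256 -53/512 -211/2048 } R={ -421/4096 -105/1024 -13/128 -3/32 -1/16 0 } gives -843/8192
step 15: add RED to get RBBBBRRBRBBRBRR; options L={ -1 -1/2 -1/4 -1/8 -7/64 -27/256 -53/512 -211/2048 } R={ -843/8192 -421/4096 -105/1024 -13/128 -3/32 -1/16 0 } gives -1687/16384

-1687/16384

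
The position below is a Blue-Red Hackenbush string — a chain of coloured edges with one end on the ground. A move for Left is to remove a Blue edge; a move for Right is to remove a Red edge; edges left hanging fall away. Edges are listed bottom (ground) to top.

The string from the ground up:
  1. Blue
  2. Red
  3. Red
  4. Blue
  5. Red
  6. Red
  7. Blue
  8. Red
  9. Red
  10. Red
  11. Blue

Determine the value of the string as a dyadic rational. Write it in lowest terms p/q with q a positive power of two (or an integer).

Build g(s[:k]) for k = 1..11, string s = Blue Red Red Blue Red Red Blue Red Red Red Blue.
g(B) = { 0 | (no moves) } so 1
g(BR) = { 0 | 1 } so 1/2
g(BRR) = { 0 | 1/2,1 } so 1/4
g(BRRB) = { 0,1/4 | 1/2,1 } so 3/8
g(BRRBR) = { 0,1/4 | 3/8,1/2,1 } so 5/16
g(BRRBRR) = { 0,1/4 | 5/16,3/8,1/2,1 } so 9/32
g(BRRBRRB) = { 0,1/4,9/32 | 5/16,3/8,1/2,1 } so 19/64
g(BRRBRRBR) = { 0,1/4,9/32 | 19/64,5/16,3/8,1/2,1 } so 37/128
g(BRRBRRBRR) = { 0,1/4,9/32 | 37/128,19/64,5/16,3/8,1/2,1 } so 73/256
g(BRRBRRBRRR) = { 0,1/4,9/32 | 73/256,37/128,19/64,5/16,3/8,1/2,1 } so 145/512
g(BRRBRRBRRRB) = { 0,1/4,9/32,145/512 | 73/256,37/128,19/64,5/16,3/8,1/2,1 } so 291/1024

291/1024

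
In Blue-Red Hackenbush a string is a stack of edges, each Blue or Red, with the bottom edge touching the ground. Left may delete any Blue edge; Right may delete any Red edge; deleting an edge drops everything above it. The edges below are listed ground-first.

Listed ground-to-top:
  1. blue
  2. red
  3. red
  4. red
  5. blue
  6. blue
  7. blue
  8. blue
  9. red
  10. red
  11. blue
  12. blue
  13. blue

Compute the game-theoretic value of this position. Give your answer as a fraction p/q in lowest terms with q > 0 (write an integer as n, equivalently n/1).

g(b) = { 0 |  } gives 1
g(br) = { 0 | 1 } gives 1/2
g(brr) = { 0 | 1/2,1 } gives 1/4
g(brrr) = { 0 | 1/4,1/2,1 } gives 1/8
g(brrrb) = { 0,1/8 | 1/4,1/2,1 } gives 3/16
g(brrrbb) = { 0,1/8,3/16 | 1/4,1/2,1 } gives 7/32
g(brrrbbb) = { 0,1/8,3/16,7/32 | 1/4,1/2,1 } gives 15/64
g(brrrbbbb) = { 0,1/8,3/16,7/32,15/64 | 1/4,1/2,1 } gives 31/128
g(brrrbbbbr) = { 0,1/8,3/16,7/32,15/64 | 31/128,1/4,1/2,1 } gives 61/256
g(brrrbbbbrr) = { 0,1/8,3/16,7/32,15/64 | 61/256,31/128,1/4,1/2,1 } gives 121/512
g(brrrbbbbrrb) = { 0,1/8,3/16,7/32,15/64,121/512 | 61/256,31/128,1/4,1/2,1 } gives 243/1024
g(brrrbbbbrrbb) = { 0,1/8,3/16,7/32,15/64,121/512,243/1024 | 61/256,31/128,1/4,1/2,1 } gives 487/2048
g(brrrbbbbrrbbb) = { 0,1/8,3/16,7/32,15/64,121/512,243/1024,487/2048 | 61/256,31/128,1/4,1/2,1 } gives 975/4096

975/4096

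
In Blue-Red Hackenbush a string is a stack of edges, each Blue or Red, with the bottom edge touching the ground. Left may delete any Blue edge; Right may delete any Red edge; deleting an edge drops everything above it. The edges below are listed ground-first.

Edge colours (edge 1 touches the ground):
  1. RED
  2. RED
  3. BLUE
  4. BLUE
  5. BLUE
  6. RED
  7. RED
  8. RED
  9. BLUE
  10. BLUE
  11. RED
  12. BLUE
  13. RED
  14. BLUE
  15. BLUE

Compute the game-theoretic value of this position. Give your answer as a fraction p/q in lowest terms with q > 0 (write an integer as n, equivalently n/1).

Recurse on prefixes of the 15-edge string RED RED BLUE BLUE BLUE RED RED RED BLUE BLUE RED BLUE RED BLUE BLUE:
val(R) = { — | 0 } so -1
val(RR) = { — | -1 0 } so -2
val(RRB) = { -2 | -1 0 } so -3/2
val(RRBB) = { -2 -3/2 | -1 0 } so -5/4
val(RRBBB) = { -2 -3/2 -5/4 | -1 0 } so -9/8
val(RRBBBR) = { -2 -3/2 -5/4 | -9/8 -1 0 } so -19/16
val(RRBBBRR) = { -2 -3/2 -5/4 | -19/16 -9/8 -1 0 } so -39/32
val(RRBBBRRR) = { -2 -3/2 -5/4 | -39/32 -19/16 -9/8 -1 0 } so -79/64
val(RRBBBRRRB) = { -2 -3/2 -5/4 -79/64 | -39/32 -19/16 -9/8 -1 0 } so -157/128
val(RRBBBRRRBB) = { -2 -3/2 -5/4 -79/64 -157/128 | -39/32 -19/16 -9/8 -1 0 } so -313/256
val(RRBBBRRRBBR) = { -2 -3/2 -5/4 -79/64 -157/128 | -313/256 -39/32 -19/16 -9/8 -1 0 } so -627/512
val(RRBBBRRRBBRB) = { -2 -3/2 -5/4 -79/64 -157/128 -627/512 | -313/256 -39/32 -19/16 -9/8 -1 0 } so -1253/1024
val(RRBBBRRRBBRBR) = { -2 -3/2 -5/4 -79/64 -157/128 -627/512 | -1253/1024 -313/256 -39/32 -19/16 -9/8 -1 0 } so -2507/2048
val(RRBBBRRRBBRBRB) = { -2 -3/2 -5/4 -79/64 -157/128 -627/512 -2507/2048 | -1253/1024 -313/256 -39/32 -19/16 -9/8 -1 0 } so -5013/4096
val(RRBBBRRRBBRBRBB) = { -2 -3/2 -5/4 -79/64 -157/128 -627/512 -2507/2048 -5013/4096 | -1253/1024 -313/256 -39/32 -19/16 -9/8 -1 0 } so -10025/8192

-10025/8192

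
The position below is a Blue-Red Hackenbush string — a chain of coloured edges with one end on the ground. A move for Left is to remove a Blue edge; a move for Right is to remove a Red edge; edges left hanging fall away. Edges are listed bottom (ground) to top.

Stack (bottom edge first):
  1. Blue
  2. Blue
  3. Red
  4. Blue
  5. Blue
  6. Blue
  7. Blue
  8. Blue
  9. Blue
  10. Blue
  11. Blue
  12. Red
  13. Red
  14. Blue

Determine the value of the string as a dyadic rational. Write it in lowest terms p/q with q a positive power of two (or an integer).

8179/4096

Prefix values for Blue Blue Red Blue Blue Blue Blue Blue Blue Blue Blue Red Red Blue via {L|R} + simplicity:
1 of 14 · B · max L 0 · min R +∞ ⇒ 1
2 of 14 · BB · max L 1 · min R +∞ ⇒ 2
3 of 14 · BBR · max L 1 · min R 2 ⇒ 3/2
4 of 14 · BBRB · max L 3/2 · min R 2 ⇒ 7/4
5 of 14 · BBRBB · max L 7/4 · min R 2 ⇒ 15/8
6 of 14 · BBRBBB · max L 15/8 · min R 2 ⇒ 31/16
7 of 14 · BBRBBBB · max L 31/16 · min R 2 ⇒ 63/32
8 of 14 · BBRBBBBB · max L 63/32 · min R 2 ⇒ 127/64
9 of 14 · BBRBBBBBB · max L 127/64 · min R 2 ⇒ 255/128
10 of 14 · BBRBBBBBBB · max L 255/128 · min R 2 ⇒ 511/256
11 of 14 · BBRBBBBBBBB · max L 511/256 · min R 2 ⇒ 1023/512
12 of 14 · BBRBBBBBBBBR · max L 511/256 · min R 1023/512 ⇒ 2045/1024
13 of 14 · BBRBBBBBBBBRR · max L 511/256 · min R 2045/1024 ⇒ 4089/2048
14 of 14 · BBRBBBBBBBBRRB · max L 4089/2048 · min R 2045/1024 ⇒ 8179/4096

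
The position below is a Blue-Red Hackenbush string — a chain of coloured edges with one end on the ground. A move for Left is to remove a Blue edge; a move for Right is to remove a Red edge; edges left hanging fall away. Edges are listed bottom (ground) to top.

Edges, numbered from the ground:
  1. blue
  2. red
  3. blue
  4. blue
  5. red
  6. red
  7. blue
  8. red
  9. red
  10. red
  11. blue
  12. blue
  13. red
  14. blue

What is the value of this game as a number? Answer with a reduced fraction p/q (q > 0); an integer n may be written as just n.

6427/8192

Recurse on prefixes of the 14-edge string blue red blue blue red red blue red red red blue blue red blue:
edge 1 of 14 (blue): { 0 | none } gives 1
edge 2 of 14 (red): { 0 | 1 } gives 1/2
edge 3 of 14 (blue): { 0 1/2 | 1 } gives 3/4
edge 4 of 14 (blue): { 0 1/2 3/4 | 1 } gives 7/8
edge 5 of 14 (red): { 0 1/2 3/4 | 7/8 1 } gives 13/16
edge 6 of 14 (red): { 0 1/2 3/4 | 13/16 7/8 1 } gives 25/32
edge 7 of 14 (blue): { 0 1/2 3/4 25/32 | 13/16 7/8 1 } gives 51/64
edge 8 of 14 (red): { 0 1/2 3/4 25/32 | 51/64 13/16 7/8 1 } gives 101/128
edge 9 of 14 (red): { 0 1/2 3/4 25/32 | 101/128 51/64 13/16 7/8 1 } gives 201/256
edge 10 of 14 (red): { 0 1/2 3/4 25/32 | 201/256 101/128 51/64 13/16 7/8 1 } gives 401/512
edge 11 of 14 (blue): { 0 1/2 3/4 25/32 401/512 | 201/256 101/128 51/64 13/16 7/8 1 } gives 803/1024
edge 12 of 14 (blue): { 0 1/2 3/4 25/32 401/512 803/1024 | 201/256 101/128 51/64 13/16 7/8 1 } gives 1607/2048
edge 13 of 14 (red): { 0 1/2 3/4 25/32 401/512 803/1024 | 1607/2048 201/256 101/128 51/64 13/16 7/8 1 } gives 3213/4096
edge 14 of 14 (blue): { 0 1/2 3/4 25/32 401/512 803/1024 3213/4096 | 1607/2048 201/256 101/128 51/64 13/16 7/8 1 } gives 6427/8192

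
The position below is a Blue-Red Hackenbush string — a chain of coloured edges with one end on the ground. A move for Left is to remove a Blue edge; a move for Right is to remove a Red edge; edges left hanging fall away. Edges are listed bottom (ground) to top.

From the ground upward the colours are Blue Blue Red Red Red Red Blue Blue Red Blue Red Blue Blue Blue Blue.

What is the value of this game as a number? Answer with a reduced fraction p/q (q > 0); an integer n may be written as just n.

9055/8192

B: Left { 0 }, Right {  } so simplest 1
BB: Left { 0; 1 }, Right {  } so simplest 2
BBR: Left { 0; 1 }, Right { 2 } so simplest 3/2
BBRR: Left { 0; 1 }, Right { 3/2; 2 } so simplest 5/4
BBRRR: Left { 0; 1 }, Right { 5/4; 3/2; 2 } so simplest 9/8
BBRRRR: Left { 0; 1 }, Right { 9/8; 5/4; 3/2; 2 } so simplest 17/16
BBRRRRB: Left { 0; 1; 17/16 }, Right { 9/8; 5/4; 3/2; 2 } so simplest 35/32
BBRRRRBB: Left { 0; 1; 17/16; 35/32 }, Right { 9/8; 5/4; 3/2; 2 } so simplest 71/64
BBRRRRBBR: Left { 0; 1; 17/16; 35/32 }, Right { 71/64; 9/8; 5/4; 3/2; 2 } so simplest 141/128
BBRRRRBBRB: Left { 0; 1; 17/16; 35/32; 141/128 }, Right { 71/64; 9/8; 5/4; 3/2; 2 } so simplest 283/256
BBRRRRBBRBR: Left { 0; 1; 17/16; 35/32; 141/128 }, Right { 283/256; 71/64; 9/8; 5/4; 3/2; 2 } so simplest 565/512
BBRRRRBBRBRB: Left { 0; 1; 17/16; 35/32; 141/128; 565/512 }, Right { 283/256; 71/64; 9/8; 5/4; 3/2; 2 } so simplest 1131/1024
BBRRRRBBRBRBB: Left { 0; 1; 17/16; 35/32; 141/128; 565/512; 1131/1024 }, Right { 283/256; 71/64; 9/8; 5/4; 3/2; 2 } so simplest 2263/2048
BBRRRRBBRBRBBB: Left { 0; 1; 17/16; 35/32; 141/128; 565/512; 1131/1024; 2263/2048 }, Right { 283/256; 71/64; 9/8; 5/4; 3/2; 2 } so simplest 4527/4096
BBRRRRBBRBRBBBB: Left { 0; 1; 17/16; 35/32; 141/128; 565/512; 1131/1024; 2263/2048; 4527/4096 }, Right { 283/256; 71/64; 9/8; 5/4; 3/2; 2 } so simplest 9055/8192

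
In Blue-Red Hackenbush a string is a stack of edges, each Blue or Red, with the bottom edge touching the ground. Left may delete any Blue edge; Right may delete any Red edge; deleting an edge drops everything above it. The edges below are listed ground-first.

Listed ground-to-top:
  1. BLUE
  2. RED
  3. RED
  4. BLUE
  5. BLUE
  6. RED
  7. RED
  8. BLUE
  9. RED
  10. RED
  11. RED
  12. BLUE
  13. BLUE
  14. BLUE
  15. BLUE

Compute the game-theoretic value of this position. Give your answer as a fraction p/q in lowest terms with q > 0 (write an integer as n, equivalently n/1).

6431/16384

val(B) = { 0 | — } so 1
val(BR) = { 0 | 1 } so 1/2
val(BRR) = { 0 | 1/2; 1 } so 1/4
val(BRRB) = { 0; 1/4 | 1/2; 1 } so 3/8
val(BRRBB) = { 0; 1/4; 3/8 | 1/2; 1 } so 7/16
val(BRRBBR) = { 0; 1/4; 3/8 | 7/16; 1/2; 1 } so 13/32
val(BRRBBRR) = { 0; 1/4; 3/8 | 13/32; 7/16; 1/2; 1 } so 25/64
val(BRRBBRRB) = { 0; 1/4; 3/8; 25/64 | 13/32; 7/16; 1/2; 1 } so 51/128
val(BRRBBRRBR) = { 0; 1/4; 3/8; 25/64 | 51/128; 13/32; 7/16; 1/2; 1 } so 101/256
val(BRRBBRRBRR) = { 0; 1/4; 3/8; 25/64 | 101/256; 51/128; 13/32; 7/16; 1/2; 1 } so 201/512
val(BRRBBRRBRRR) = { 0; 1/4; 3/8; 25/64 | 201/512; 101/256; 51/128; 13/32; 7/16; 1/2; 1 } so 401/1024
val(BRRBBRRBRRRB) = { 0; 1/4; 3/8; 25/64; 401/1024 | 201/512; 101/256; 51/128; 13/32; 7/16; 1/2; 1 } so 803/2048
val(BRRBBRRBRRRBB) = { 0; 1/4; 3/8; 25/64; 401/1024; 803/2048 | 201/512; 101/256; 51/128; 13/32; 7/16; 1/2; 1 } so 1607/4096
val(BRRBBRRBRRRBBB) = { 0; 1/4; 3/8; 25/64; 401/1024; 803/2048; 1607/4096 | 201/512; 101/256; 51/128; 13/32; 7/16; 1/2; 1 } so 3215/8192
val(BRRBBRRBRRRBBBB) = { 0; 1/4; 3/8; 25/64; 401/1024; 803/2048; 1607/4096; 3215/8192 | 201/512; 101/256; 51/128; 13/32; 7/16; 1/2; 1 } so 6431/16384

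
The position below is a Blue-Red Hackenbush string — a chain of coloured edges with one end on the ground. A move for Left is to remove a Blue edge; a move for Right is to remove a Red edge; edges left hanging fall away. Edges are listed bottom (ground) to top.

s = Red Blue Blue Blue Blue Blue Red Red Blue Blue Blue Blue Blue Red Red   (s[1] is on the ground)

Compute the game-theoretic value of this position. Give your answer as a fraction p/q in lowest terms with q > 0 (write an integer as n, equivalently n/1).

value(R) = { none | 0 } => -1
value(RB) = { -1 | 0 } => -1/2
value(RBB) = { -1; -1/2 | 0 } => -1/4
value(RBBB) = { -1; -1/2; -1/4 | 0 } => -1/8
value(RBBBB) = { -1; -1/2; -1/4; -1/8 | 0 } => -1/16
value(RBBBBB) = { -1; -1/2; -1/4; -1/8; -1/16 | 0 } => -1/32
value(RBBBBBR) = { -1; -1/2; -1/4; -1/8; -1/16 | -1/32; 0 } => -3/64
value(RBBBBBRR) = { -1; -1/2; -1/4; -1/8; -1/16 | -3/64; -1/32; 0 } => -7/128
value(RBBBBBRRB) = { -1; -1/2; -1/4; -1/8; -1/16; -7/128 | -3/64; -1/32; 0 } => -13/256
value(RBBBBBRRBB) = { -1; -1/2; -1/4; -1/8; -1/16; -7/128; -13/256 | -3/64; -1/32; 0 } => -25/512
value(RBBBBBRRBBB) = { -1; -1/2; -1/4; -1/8; -1/16; -7/128; -13/256; -25/512 | -3/64; -1/32; 0 } => -49/1024
value(RBBBBBRRBBBB) = { -1; -1/2; -1/4; -1/8; -1/16; -7/128; -13/256; -25/512; -49/1024 | -3/64; -1/32; 0 } => -97/2048
value(RBBBBBRRBBBBB) = { -1; -1/2; -1/4; -1/8; -1/16; -7/128; -13/256; -25/512; -49/1024; -97/2048 | -3/64; -1/32; 0 } => -193/4096
value(RBBBBBRRBBBBBR) = { -1; -1/2; -1/4; -1/8; -1/16; -7/128; -13/256; -25/512; -49/1024; -97/2048 | -193/4096; -3/64; -1/32; 0 } => -387/8192
value(RBBBBBRRBBBBBRR) = { -1; -1/2; -1/4; -1/8; -1/16; -7/128; -13/256; -25/512; -49/1024; -97/2048 | -387/8192; -193/4096; -3/64; -1/32; 0 } => -775/16384

-775/16384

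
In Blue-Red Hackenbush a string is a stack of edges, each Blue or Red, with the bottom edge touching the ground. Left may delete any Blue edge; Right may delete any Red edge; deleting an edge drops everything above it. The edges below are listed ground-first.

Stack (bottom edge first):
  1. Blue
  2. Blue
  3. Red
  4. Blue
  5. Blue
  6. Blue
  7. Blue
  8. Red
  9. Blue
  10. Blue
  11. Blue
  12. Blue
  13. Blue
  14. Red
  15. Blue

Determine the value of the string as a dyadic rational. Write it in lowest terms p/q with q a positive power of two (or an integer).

16123/8192

B: Left { 0 }, Right { (no moves) } gives simplest 1
BB: Left { 0 1 }, Right { (no moves) } gives simplest 2
BBR: Left { 0 1 }, Right { 2 } gives simplest 3/2
BBRB: Left { 0 1 3/2 }, Right { 2 } gives simplest 7/4
BBRBB: Left { 0 1 3/2 7/4 }, Right { 2 } gives simplest 15/8
BBRBBB: Left { 0 1 3/2 7/4 15/8 }, Right { 2 } gives simplest 31/16
BBRBBBB: Left { 0 1 3/2 7/4 15/8 31/16 }, Right { 2 } gives simplest 63/32
BBRBBBBR: Left { 0 1 3/2 7/4 15/8 31/16 }, Right { 63/32 2 } gives simplest 125/64
BBRBBBBRB: Left { 0 1 3/2 7/4 15/8 31/16 125/64 }, Right { 63/32 2 } gives simplest 251/128
BBRBBBBRBB: Left { 0 1 3/2 7/4 15/8 31/16 125/64 251/128 }, Right { 63/32 2 } gives simplest 503/256
BBRBBBBRBBB: Left { 0 1 3/2 7/4 15/8 31/16 125/64 251/128 503/256 }, Right { 63/32 2 } gives simplest 1007/512
BBRBBBBRBBBB: Left { 0 1 3/2 7/4 15/8 31/16 125/64 251/128 503/256 1007/512 }, Right { 63/32 2 } gives simplest 2015/1024
BBRBBBBRBBBBB: Left { 0 1 3/2 7/4 15/8 31/16 125/64 251/128 503/256 1007/512 2015/1024 }, Right { 63/32 2 } gives simplest 4031/2048
BBRBBBBRBBBBBR: Left { 0 1 3/2 7/4 15/8 31/16 125/64 251/128 503/256 1007/512 2015/1024 }, Right { 4031/2048 63/32 2 } gives simplest 8061/4096
BBRBBBBRBBBBBRB: Left { 0 1 3/2 7/4 15/8 31/16 125/64 251/128 503/256 1007/512 2015/1024 8061/4096 }, Right { 4031/2048 63/32 2 } gives simplest 16123/8192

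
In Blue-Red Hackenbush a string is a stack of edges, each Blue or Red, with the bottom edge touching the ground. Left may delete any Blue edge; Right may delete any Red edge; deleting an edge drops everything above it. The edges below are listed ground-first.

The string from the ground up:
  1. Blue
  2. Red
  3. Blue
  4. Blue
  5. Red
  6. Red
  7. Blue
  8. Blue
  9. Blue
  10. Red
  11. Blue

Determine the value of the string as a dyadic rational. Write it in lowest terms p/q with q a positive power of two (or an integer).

827/1024

Recurse on prefixes of the 11-edge string Blue Red Blue Blue Red Red Blue Blue Blue Red Blue:
edge 1 of 11 (Blue): { 0 | — } -> 1
edge 2 of 11 (Red): { 0 | 1 } -> 1/2
edge 3 of 11 (Blue): { 0, 1/2 | 1 } -> 3/4
edge 4 of 11 (Blue): { 0, 1/2, 3/4 | 1 } -> 7/8
edge 5 of 11 (Red): { 0, 1/2, 3/4 | 7/8, 1 } -> 13/16
edge 6 of 11 (Red): { 0, 1/2, 3/4 | 13/16, 7/8, 1 } -> 25/32
edge 7 of 11 (Blue): { 0, 1/2, 3/4, 25/32 | 13/16, 7/8, 1 } -> 51/64
edge 8 of 11 (Blue): { 0, 1/2, 3/4, 25/32, 51/64 | 13/16, 7/8, 1 } -> 103/128
edge 9 of 11 (Blue): { 0, 1/2, 3/4, 25/32, 51/64, 103/128 | 13/16, 7/8, 1 } -> 207/256
edge 10 of 11 (Red): { 0, 1/2, 3/4, 25/32, 51/64, 103/128 | 207/256, 13/16, 7/8, 1 } -> 413/512
edge 11 of 11 (Blue): { 0, 1/2, 3/4, 25/32, 51/64, 103/128, 413/512 | 207/256, 13/16, 7/8, 1 } -> 827/1024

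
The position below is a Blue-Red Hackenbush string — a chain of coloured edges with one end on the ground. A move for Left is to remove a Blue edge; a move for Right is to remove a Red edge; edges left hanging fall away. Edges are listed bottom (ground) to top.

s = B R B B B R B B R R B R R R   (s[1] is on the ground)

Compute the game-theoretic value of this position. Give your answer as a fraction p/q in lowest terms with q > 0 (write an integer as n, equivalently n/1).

7569/8192

edge 1 of 14 (B): { 0 | (no moves) } ⇒ 1
edge 2 of 14 (R): { 0 | 1 } ⇒ 1/2
edge 3 of 14 (B): { 0; 1/2 | 1 } ⇒ 3/4
edge 4 of 14 (B): { 0; 1/2; 3/4 | 1 } ⇒ 7/8
edge 5 of 14 (B): { 0; 1/2; 3/4; 7/8 | 1 } ⇒ 15/16
edge 6 of 14 (R): { 0; 1/2; 3/4; 7/8 | 15/16; 1 } ⇒ 29/32
edge 7 of 14 (B): { 0; 1/2; 3/4; 7/8; 29/32 | 15/16; 1 } ⇒ 59/64
edge 8 of 14 (B): { 0; 1/2; 3/4; 7/8; 29/32; 59/64 | 15/16; 1 } ⇒ 119/128
edge 9 of 14 (R): { 0; 1/2; 3/4; 7/8; 29/32; 59/64 | 119/128; 15/16; 1 } ⇒ 237/256
edge 10 of 14 (R): { 0; 1/2; 3/4; 7/8; 29/32; 59/64 | 237/256; 119/128; 15/16; 1 } ⇒ 473/512
edge 11 of 14 (B): { 0; 1/2; 3/4; 7/8; 29/32; 59/64; 473/512 | 237/256; 119/128; 15/16; 1 } ⇒ 947/1024
edge 12 of 14 (R): { 0; 1/2; 3/4; 7/8; 29/32; 59/64; 473/512 | 947/1024; 237/256; 119/128; 15/16; 1 } ⇒ 1893/2048
edge 13 of 14 (R): { 0; 1/2; 3/4; 7/8; 29/32; 59/64; 473/512 | 1893/2048; 947/1024; 237/256; 119/128; 15/16; 1 } ⇒ 3785/4096
edge 14 of 14 (R): { 0; 1/2; 3/4; 7/8; 29/32; 59/64; 473/512 | 3785/4096; 1893/2048; 947/1024; 237/256; 119/128; 15/16; 1 } ⇒ 7569/8192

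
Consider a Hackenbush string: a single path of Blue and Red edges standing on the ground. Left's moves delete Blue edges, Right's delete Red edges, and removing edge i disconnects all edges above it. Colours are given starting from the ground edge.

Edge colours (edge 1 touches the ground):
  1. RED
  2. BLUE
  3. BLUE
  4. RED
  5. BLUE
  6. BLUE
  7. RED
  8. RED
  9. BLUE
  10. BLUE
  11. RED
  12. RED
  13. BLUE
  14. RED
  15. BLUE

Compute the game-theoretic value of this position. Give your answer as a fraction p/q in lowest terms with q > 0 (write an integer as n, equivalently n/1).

-4917/16384

Prefix values for RED BLUE BLUE RED BLUE BLUE RED RED BLUE BLUE RED RED BLUE RED BLUE via {L|R} + simplicity:
1 of 15 · R · max L −∞ · min R 0 => -1
2 of 15 · RB · max L -1 · min R 0 => -1/2
3 of 15 · RBB · max L -1/2 · min R 0 => -1/4
4 of 15 · RBBR · max L -1/2 · min R -1/4 => -3/8
5 of 15 · RBBRB · max L -3/8 · min R -1/4 => -5/16
6 of 15 · RBBRBB · max L -5/16 · min R -1/4 => -9/32
7 of 15 · RBBRBBR · max L -5/16 · min R -9/32 => -19/64
8 of 15 · RBBRBBRR · max L -5/16 · min R -19/64 => -39/128
9 of 15 · RBBRBBRRB · max L -39/128 · min R -19/64 => -77/256
10 of 15 · RBBRBBRRBB · max L -77/256 · min R -19/64 => -153/512
11 of 15 · RBBRBBRRBBR · max L -77/256 · min R -153/512 => -307/1024
12 of 15 · RBBRBBRRBBRR · max L -77/256 · min R -307/1024 => -615/2048
13 of 15 · RBBRBBRRBBRRB · max L -615/2048 · min R -307/1024 => -1229/4096
14 of 15 · RBBRBBRRBBRRBR · max L -615/2048 · min R -1229/4096 => -2459/8192
15 of 15 · RBBRBBRRBBRRBRB · max L -2459/8192 · min R -1229/4096 => -4917/16384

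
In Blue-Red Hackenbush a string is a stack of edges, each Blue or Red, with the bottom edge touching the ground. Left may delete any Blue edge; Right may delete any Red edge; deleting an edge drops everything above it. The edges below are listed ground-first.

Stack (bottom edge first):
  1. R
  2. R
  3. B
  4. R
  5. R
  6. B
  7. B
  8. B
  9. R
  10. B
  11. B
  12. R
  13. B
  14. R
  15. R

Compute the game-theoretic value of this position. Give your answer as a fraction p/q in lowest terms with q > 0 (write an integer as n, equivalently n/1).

-14487/8192

R: Left { (no moves) }, Right { 0 } ⇒ simplest -1
RR: Left { (no moves) }, Right { -1,0 } ⇒ simplest -2
RRB: Left { -2 }, Right { -1,0 } ⇒ simplest -3/2
RRBR: Left { -2 }, Right { -3/2,-1,0 } ⇒ simplest -7/4
RRBRR: Left { -2 }, Right { -7/4,-3/2,-1,0 } ⇒ simplest -15/8
RRBRRB: Left { -2,-15/8 }, Right { -7/4,-3/2,-1,0 } ⇒ simplest -29/16
RRBRRBB: Left { -2,-15/8,-29/16 }, Right { -7/4,-3/2,-1,0 } ⇒ simplest -57/32
RRBRRBBB: Left { -2,-15/8,-29/16,-57/32 }, Right { -7/4,-3/2,-1,0 } ⇒ simplest -113/64
RRBRRBBBR: Left { -2,-15/8,-29/16,-57/32 }, Right { -113/64,-7/4,-3/2,-1,0 } ⇒ simplest -227/128
RRBRRBBBRB: Left { -2,-15/8,-29/16,-57/32,-227/128 }, Right { -113/64,-7/4,-3/2,-1,0 } ⇒ simplest -453/256
RRBRRBBBRBB: Left { -2,-15/8,-29/16,-57/32,-227/128,-453/256 }, Right { -113/64,-7/4,-3/2,-1,0 } ⇒ simplest -905/512
RRBRRBBBRBBR: Left { -2,-15/8,-29/16,-57/32,-227/128,-453/256 }, Right { -905/512,-113/64,-7/4,-3/2,-1,0 } ⇒ simplest -1811/1024
RRBRRBBBRBBRB: Left { -2,-15/8,-29/16,-57/32,-227/128,-453/256,-1811/1024 }, Right { -905/512,-113/64,-7/4,-3/2,-1,0 } ⇒ simplest -3621/2048
RRBRRBBBRBBRBR: Left { -2,-15/8,-29/16,-57/32,-227/128,-453/256,-1811/1024 }, Right { -3621/2048,-905/512,-113/64,-7/4,-3/2,-1,0 } ⇒ simplest -7243/4096
RRBRRBBBRBBRBRR: Left { -2,-15/8,-29/16,-57/32,-227/128,-453/256,-1811/1024 }, Right { -7243/4096,-3621/2048,-905/512,-113/64,-7/4,-3/2,-1,0 } ⇒ simplest -14487/8192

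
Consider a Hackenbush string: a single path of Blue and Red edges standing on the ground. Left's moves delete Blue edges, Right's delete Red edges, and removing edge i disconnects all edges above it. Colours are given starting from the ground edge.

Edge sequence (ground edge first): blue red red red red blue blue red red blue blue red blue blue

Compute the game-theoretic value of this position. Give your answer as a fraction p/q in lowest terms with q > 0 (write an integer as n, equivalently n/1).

823/8192

Recurse on prefixes of the 14-edge string blue red red red red blue blue red red blue blue red blue blue:
b: Left { 0 }, Right { ∅ } gives simplest 1
br: Left { 0 }, Right { 1 } gives simplest 1/2
brr: Left { 0 }, Right { 1/2; 1 } gives simplest 1/4
brrr: Left { 0 }, Right { 1/4; 1/2; 1 } gives simplest 1/8
brrrr: Left { 0 }, Right { 1/8; 1/4; 1/2; 1 } gives simplest 1/16
brrrrb: Left { 0; 1/16 }, Right { 1/8; 1/4; 1/2; 1 } gives simplest 3/32
brrrrbb: Left { 0; 1/16; 3/32 }, Right { 1/8; 1/4; 1/2; 1 } gives simplest 7/64
brrrrbbr: Left { 0; 1/16; 3/32 }, Right { 7/64; 1/8; 1/4; 1/2; 1 } gives simplest 13/128
brrrrbbrr: Left { 0; 1/16; 3/32 }, Right { 13/128; 7/64; 1/8; 1/4; 1/2; 1 } gives simplest 25/256
brrrrbbrrb: Left { 0; 1/16; 3/32; 25/256 }, Right { 13/128; 7/64; 1/8; 1/4; 1/2; 1 } gives simplest 51/512
brrrrbbrrbb: Left { 0; 1/16; 3/32; 25/256; 51/512 }, Right { 13/128; 7/64; 1/8; 1/4; 1/2; 1 } gives simplest 103/1024
brrrrbbrrbbr: Left { 0; 1/16; 3/32; 25/256; 51/512 }, Right { 103/1024; 13/128; 7/64; 1/8; 1/4; 1/2; 1 } gives simplest 205/2048
brrrrbbrrbbrb: Left { 0; 1/16; 3/32; 25/256; 51/512; 205/2048 }, Right { 103/1024; 13/128; 7/64; 1/8; 1/4; 1/2; 1 } gives simplest 411/4096
brrrrbbrrbbrbb: Left { 0; 1/16; 3/32; 25/256; 51/512; 205/2048; 411/4096 }, Right { 103/1024; 13/128; 7/64; 1/8; 1/4; 1/2; 1 } gives simplest 823/8192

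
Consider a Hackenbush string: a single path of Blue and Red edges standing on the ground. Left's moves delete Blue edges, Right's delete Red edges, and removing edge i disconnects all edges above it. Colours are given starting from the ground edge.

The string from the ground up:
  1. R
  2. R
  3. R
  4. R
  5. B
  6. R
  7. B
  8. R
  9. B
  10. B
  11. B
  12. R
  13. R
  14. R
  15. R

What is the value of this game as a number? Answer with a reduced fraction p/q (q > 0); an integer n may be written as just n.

Recurse on prefixes of the 15-edge string R R R R B R B R B B B R R R R:
edge 1 of 15 (R): { · | 0 } gives -1
edge 2 of 15 (R): { · | -1; 0 } gives -2
edge 3 of 15 (R): { · | -2; -1; 0 } gives -3
edge 4 of 15 (R): { · | -3; -2; -1; 0 } gives -4
edge 5 of 15 (B): { -4 | -3; -2; -1; 0 } gives -7/2
edge 6 of 15 (R): { -4 | -7/2; -3; -2; -1; 0 } gives -15/4
edge 7 of 15 (B): { -4; -15/4 | -7/2; -3; -2; -1; 0 } gives -29/8
edge 8 of 15 (R): { -4; -15/4 | -29/8; -7/2; -3; -2; -1; 0 } gives -59/16
edge 9 of 15 (B): { -4; -15/4; -59/16 | -29/8; -7/2; -3; -2; -1; 0 } gives -117/32
edge 10 of 15 (B): { -4; -15/4; -59/16; -117/32 | -29/8; -7/2; -3; -2; -1; 0 } gives -233/64
edge 11 of 15 (B): { -4; -15/4; -59/16; -117/32; -233/64 | -29/8; -7/2; -3; -2; -1; 0 } gives -465/128
edge 12 of 15 (R): { -4; -15/4; -59/16; -117/32; -233/64 | -465/128; -29/8; -7/2; -3; -2; -1; 0 } gives -931/256
edge 13 of 15 (R): { -4; -15/4; -59/16; -117/32; -233/64 | -931/256; -465/128; -29/8; -7/2; -3; -2; -1; 0 } gives -1863/512
edge 14 of 15 (R): { -4; -15/4; -59/16; -117/32; -233/64 | -1863/512; -931/256; -465/128; -29/8; -7/2; -3; -2; -1; 0 } gives -3727/1024
edge 15 of 15 (R): { -4; -15/4; -59/16; -117/32; -233/64 | -3727/1024; -1863/512; -931/256; -465/128; -29/8; -7/2; -3; -2; -1; 0 } gives -7455/2048

-7455/2048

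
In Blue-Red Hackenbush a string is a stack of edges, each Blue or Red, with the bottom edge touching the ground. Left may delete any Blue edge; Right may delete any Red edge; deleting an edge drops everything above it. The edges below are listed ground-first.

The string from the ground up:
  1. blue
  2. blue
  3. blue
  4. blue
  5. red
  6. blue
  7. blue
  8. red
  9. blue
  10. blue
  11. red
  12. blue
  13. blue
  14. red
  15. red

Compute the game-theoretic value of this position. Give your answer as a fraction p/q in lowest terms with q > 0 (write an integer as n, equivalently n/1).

7897/2048

1 of 15 · b · max L 0 · min R +∞ => 1
2 of 15 · bb · max L 1 · min R +∞ => 2
3 of 15 · bbb · max L 2 · min R +∞ => 3
4 of 15 · bbbb · max L 3 · min R +∞ => 4
5 of 15 · bbbbr · max L 3 · min R 4 => 7/2
6 of 15 · bbbbrb · max L 7/2 · min R 4 => 15/4
7 of 15 · bbbbrbb · max L 15/4 · min R 4 => 31/8
8 of 15 · bbbbrbbr · max L 15/4 · min R 31/8 => 61/16
9 of 15 · bbbbrbbrb · max L 61/16 · min R 31/8 => 123/32
10 of 15 · bbbbrbbrbb · max L 123/32 · min R 31/8 => 247/64
11 of 15 · bbbbrbbrbbr · max L 123/32 · min R 247/64 => 493/128
12 of 15 · bbbbrbbrbbrb · max L 493/128 · min R 247/64 => 987/256
13 of 15 · bbbbrbbrbbrbb · max L 987/256 · min R 247/64 => 1975/512
14 of 15 · bbbbrbbrbbrbbr · max L 987/256 · min R 1975/512 => 3949/1024
15 of 15 · bbbbrbbrbbrbbrr · max L 987/256 · min R 3949/1024 => 7897/2048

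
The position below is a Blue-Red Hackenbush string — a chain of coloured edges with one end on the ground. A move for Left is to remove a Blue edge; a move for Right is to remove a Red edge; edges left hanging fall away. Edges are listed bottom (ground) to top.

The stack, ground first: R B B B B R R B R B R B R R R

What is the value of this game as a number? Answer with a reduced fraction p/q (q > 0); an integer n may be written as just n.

-1711/16384

R: Left { ∅ }, Right { 0 } = simplest -1
RB: Left { -1 }, Right { 0 } = simplest -1/2
RBB: Left { -1, -1/2 }, Right { 0 } = simplest -1/4
RBBB: Left { -1, -1/2, -1/4 }, Right { 0 } = simplest -1/8
RBBBB: Left { -1, -1/2, -1/4, -1/8 }, Right { 0 } = simplest -1/16
RBBBBR: Left { -1, -1/2, -1/4, -1/8 }, Right { -1/16, 0 } = simplest -3/32
RBBBBRR: Left { -1, -1/2, -1/4, -1/8 }, Right { -3/32, -1/16, 0 } = simplest -7/64
RBBBBRRB: Left { -1, -1/2, -1/4, -1/8, -7/64 }, Right { -3/32, -1/16, 0 } = simplest -13/128
RBBBBRRBR: Left { -1, -1/2, -1/4, -1/8, -7/64 }, Right { -13/128, -3/32, -1/16, 0 } = simplest -27/256
RBBBBRRBRB: Left { -1, -1/2, -1/4, -1/8, -7/64, -27/256 }, Right { -13/128, -3/32, -1/16, 0 } = simplest -53/512
RBBBBRRBRBR: Left { -1, -1/2, -1/4, -1/8, -7/64, -27/256 }, Right { -53/512, -13/128, -3/32, -1/16, 0 } = simplest -107/1024
RBBBBRRBRBRB: Left { -1, -1/2, -1/4, -1/8, -7/64, -27/256, -107/1024 }, Right { -53/512, -13/128, -3/32, -1/16, 0 } = simplest -213/2048
RBBBBRRBRBRBR: Left { -1, -1/2, -1/4, -1/8, -7/64, -27/256, -107/1024 }, Right { -213/2048, -53/512, -13/128, -3/32, -1/16, 0 } = simplest -427/4096
RBBBBRRBRBRBRR: Left { -1, -1/2, -1/4, -1/8, -7/64, -27/256, -107/1024 }, Right { -427/4096, -213/2048, -53/512, -13/128, -3/32, -1/16, 0 } = simplest -855/8192
RBBBBRRBRBRBRRR: Left { -1, -1/2, -1/4, -1/8, -7/64, -27/256, -107/1024 }, Right { -855/8192, -427/4096, -213/2048, -53/512, -13/128, -3/32, -1/16, 0 } = simplest -1711/16384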